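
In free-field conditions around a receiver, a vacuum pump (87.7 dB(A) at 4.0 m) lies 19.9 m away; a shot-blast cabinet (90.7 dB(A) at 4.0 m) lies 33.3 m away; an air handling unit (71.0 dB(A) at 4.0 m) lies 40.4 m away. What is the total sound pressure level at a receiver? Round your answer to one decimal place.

76.1 dB(A)

Propagate each source to the receiver with L = L_ref − 20·log₁₀(r/r_ref), then add intensities.
vacuum pump: 87.7 − 20·log₁₀(19.9/4.0) = 87.7 − 13.94 = 73.76 dB(A).
shot-blast cabinet: 90.7 − 20·log₁₀(33.3/4.0) = 90.7 − 18.41 = 72.29 dB(A).
air handling unit: 71.0 − 20·log₁₀(40.4/4.0) = 71.0 − 20.09 = 50.91 dB(A).
Σ 10^(L/10) = 4.087e+07 → L_total = 10·log₁₀(4.087e+07) = 76.11 dB(A).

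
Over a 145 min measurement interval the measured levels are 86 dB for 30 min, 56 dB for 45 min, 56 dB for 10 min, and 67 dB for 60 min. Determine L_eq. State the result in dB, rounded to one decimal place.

79.3 dB

Weight each interval's intensity by its duration and average over T = 145 min:
Σ tᵢ·10^(Lᵢ/10) = 30·10^(86/10) + 45·10^(56/10) + 10·10^(56/10) + 60·10^(67/10) = 1.227e+10.
L_eq = 10·log₁₀(1.227e+10/145) = 79.27 dB.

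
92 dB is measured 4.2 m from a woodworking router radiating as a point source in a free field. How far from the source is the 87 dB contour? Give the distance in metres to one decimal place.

Point-source spreading drops the level by 20·log₁₀(r₂/r₁); inverting, r₂/r₁ = 10^(ΔL/20).
r₂ = 4.2·10^((92−87)/20) = 4.2·10^(5.0/20) = 7.47 m.

7.5 m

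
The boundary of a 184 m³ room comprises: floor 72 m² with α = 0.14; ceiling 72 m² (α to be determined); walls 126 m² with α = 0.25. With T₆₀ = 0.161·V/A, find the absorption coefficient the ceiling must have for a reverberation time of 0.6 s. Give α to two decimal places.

0.11

A = 0.161·V/T₆₀ = 0.161·184/0.6 = 49.37 m² sabins.
Absorption from the other surfaces = 72·0.14 + 126·0.25 = 41.58 m², so the ceiling must supply 7.79 m² over 72 m².
α = 7.79/72 = 0.108.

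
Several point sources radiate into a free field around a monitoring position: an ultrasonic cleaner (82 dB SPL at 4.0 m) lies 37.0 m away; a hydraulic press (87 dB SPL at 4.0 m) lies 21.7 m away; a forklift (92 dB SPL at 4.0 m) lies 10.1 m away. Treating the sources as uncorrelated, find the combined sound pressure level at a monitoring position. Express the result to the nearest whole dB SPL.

84 dB SPL

First find each source's level at the receiver (point-source: −20·log₁₀(r/r_ref)), then combine on an intensity basis.
ultrasonic cleaner: 82 − 20·log₁₀(37.0/4.0) = 82 − 19.32 = 62.68 dB SPL.
hydraulic press: 87 − 20·log₁₀(21.7/4.0) = 87 − 14.69 = 72.31 dB SPL.
forklift: 92 − 20·log₁₀(10.1/4.0) = 92 − 8.05 = 83.95 dB SPL.
Σ 10^(L/10) = 2.675e+08 → L_total = 10·log₁₀(2.675e+08) = 84.27 dB SPL.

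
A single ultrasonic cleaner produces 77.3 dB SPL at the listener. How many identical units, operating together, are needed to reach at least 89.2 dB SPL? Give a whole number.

Need L₁ + 10·log₁₀ N ≥ 89.2, i.e. log₁₀ N ≥ 1.19.
N ≥ 10^(11.9/10) = 15.488, so N = 16.

16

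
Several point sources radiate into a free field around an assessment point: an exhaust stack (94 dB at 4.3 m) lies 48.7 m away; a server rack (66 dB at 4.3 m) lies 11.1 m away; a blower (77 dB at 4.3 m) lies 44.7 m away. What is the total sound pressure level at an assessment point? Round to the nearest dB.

Apply inverse-square spreading to bring every level to the receiver, then sum 10^(L/10).
exhaust stack: 94 − 20·log₁₀(48.7/4.3) = 94 − 21.08 = 72.92 dB.
server rack: 66 − 20·log₁₀(11.1/4.3) = 66 − 8.24 = 57.76 dB.
blower: 77 − 20·log₁₀(44.7/4.3) = 77 − 20.34 = 56.66 dB.
Σ 10^(L/10) = 2.064e+07 → L_total = 10·log₁₀(2.064e+07) = 73.15 dB.

73 dB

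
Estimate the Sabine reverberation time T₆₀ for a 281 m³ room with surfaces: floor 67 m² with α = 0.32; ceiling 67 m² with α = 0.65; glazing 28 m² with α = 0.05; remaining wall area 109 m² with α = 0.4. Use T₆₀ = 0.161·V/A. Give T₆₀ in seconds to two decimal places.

Total absorption A = 67·0.32 + 67·0.65 + 28·0.05 + 109·0.4 = 109.99 m² sabins.
T₆₀ = 0.161 × 281 / 109.99 = 0.411 s.

0.41 s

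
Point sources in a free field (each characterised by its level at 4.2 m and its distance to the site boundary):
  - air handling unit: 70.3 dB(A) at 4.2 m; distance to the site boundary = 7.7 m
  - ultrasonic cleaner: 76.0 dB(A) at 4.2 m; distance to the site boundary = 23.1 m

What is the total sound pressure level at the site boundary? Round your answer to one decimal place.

66.5 dB(A)

Propagate each source to the receiver with L = L_ref − 20·log₁₀(r/r_ref), then add intensities.
air handling unit: 70.3 − 20·log₁₀(7.7/4.2) = 70.3 − 5.26 = 65.04 dB(A).
ultrasonic cleaner: 76.0 − 20·log₁₀(23.1/4.2) = 76.0 − 14.81 = 61.19 dB(A).
Σ 10^(L/10) = 4.504e+06 → L_total = 10·log₁₀(4.504e+06) = 66.54 dB(A).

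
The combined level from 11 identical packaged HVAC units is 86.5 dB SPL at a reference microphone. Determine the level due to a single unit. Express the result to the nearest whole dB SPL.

11 equal contributions raise the level by 10·log₁₀ 11 = 10.414 dB, so each unit alone gives 86.5 − 10.414.

76 dB SPL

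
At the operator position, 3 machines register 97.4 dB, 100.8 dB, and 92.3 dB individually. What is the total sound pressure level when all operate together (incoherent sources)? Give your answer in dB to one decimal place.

102.8 dB

For uncorrelated sources the intensities add, so convert each level to linear form, sum, and take 10·log₁₀ of the total.
Σ 10^(L/10) = 10^(97.4/10) + 10^(100.8/10) + 10^(92.3/10) = 1.922e+10.
L_total = 10·log₁₀(1.922e+10) = 102.84 dB.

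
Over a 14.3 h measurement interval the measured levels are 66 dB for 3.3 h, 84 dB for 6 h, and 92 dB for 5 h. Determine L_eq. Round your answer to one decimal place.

88.2 dB

The energy average is taken in the linear domain: L_eq = 10·log₁₀[(Σ tᵢ·10^(Lᵢ/10))/T], T = 14.3 h.
Σ tᵢ·10^(Lᵢ/10) = 3.3·10^(66/10) + 6·10^(84/10) + 5·10^(92/10) = 9.445e+09.
L_eq = 10·log₁₀(9.445e+09/14.3) = 88.20 dB.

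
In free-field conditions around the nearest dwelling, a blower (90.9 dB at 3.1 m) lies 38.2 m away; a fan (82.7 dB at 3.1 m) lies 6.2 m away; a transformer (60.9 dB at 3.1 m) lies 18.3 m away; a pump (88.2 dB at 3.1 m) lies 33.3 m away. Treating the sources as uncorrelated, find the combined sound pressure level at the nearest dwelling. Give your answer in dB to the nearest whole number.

78 dB

First find each source's level at the receiver (point-source: −20·log₁₀(r/r_ref)), then combine on an intensity basis.
blower: 90.9 − 20·log₁₀(38.2/3.1) = 90.9 − 21.81 = 69.09 dB.
fan: 82.7 − 20·log₁₀(6.2/3.1) = 82.7 − 6.02 = 76.68 dB.
transformer: 60.9 − 20·log₁₀(18.3/3.1) = 60.9 − 15.42 = 45.48 dB.
pump: 88.2 − 20·log₁₀(33.3/3.1) = 88.2 − 20.62 = 67.58 dB.
Σ 10^(L/10) = 6.042e+07 → L_total = 10·log₁₀(6.042e+07) = 77.81 dB.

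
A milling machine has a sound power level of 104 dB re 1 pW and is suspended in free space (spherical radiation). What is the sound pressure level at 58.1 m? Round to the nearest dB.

58 dB

The power spreads over a sphere of area 4π·r², so L_p = L_w − 10·log₁₀(4π·r²).
4π·r² = 4.242e+04 m², 10·log₁₀ of that is 46.276 dB.
L_p = 104 − 46.276 = 57.72 dB.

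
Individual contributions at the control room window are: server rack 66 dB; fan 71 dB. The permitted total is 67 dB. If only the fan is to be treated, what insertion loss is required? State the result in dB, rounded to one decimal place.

10.9 dB

Fixed contribution from the other source: Σ 10^(L/10) = 10^(66/10) = 3.981e+06 (66.00 dB).
To meet 67 dB overall, the treated fan may contribute at most 10^(67/10) − 3.981e+06 = 1.031e+06, i.e. 60.13 dB.
So the fan must be reduced from 71 to 60.13 dB: IL = 10.87 dB.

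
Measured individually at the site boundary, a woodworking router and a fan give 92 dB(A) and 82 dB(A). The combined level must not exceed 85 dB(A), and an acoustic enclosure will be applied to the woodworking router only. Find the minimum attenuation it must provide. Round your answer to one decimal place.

The untreated sources together contribute 10^(82/10) = 1.585e+08, i.e. 82.00 dB(A).
The limit corresponds to 10^(85/10) = 3.162e+08; subtracting the fixed part leaves 1.577e+08 for the woodworking router, i.e. 81.98 dB(A).
Required insertion loss = 92 − 81.98 = 10.02 dB.

10.0 dB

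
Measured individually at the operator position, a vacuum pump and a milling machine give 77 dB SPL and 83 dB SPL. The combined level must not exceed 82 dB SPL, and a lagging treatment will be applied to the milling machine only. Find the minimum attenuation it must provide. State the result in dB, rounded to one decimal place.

2.7 dB

Fixed contribution from the other source: Σ 10^(L/10) = 10^(77/10) = 5.012e+07 (77.00 dB SPL).
To meet 82 dB SPL overall, the treated milling machine may contribute at most 10^(82/10) − 5.012e+07 = 1.084e+08, i.e. 80.35 dB SPL.
Required insertion loss = 83 − 80.35 = 2.65 dB.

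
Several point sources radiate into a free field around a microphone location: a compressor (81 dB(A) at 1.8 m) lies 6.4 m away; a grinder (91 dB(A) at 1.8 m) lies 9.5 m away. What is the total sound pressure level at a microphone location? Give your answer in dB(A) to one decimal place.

77.4 dB(A)

First find each source's level at the receiver (point-source: −20·log₁₀(r/r_ref)), then combine on an intensity basis.
compressor: 81 − 20·log₁₀(6.4/1.8) = 81 − 11.02 = 69.98 dB(A).
grinder: 91 − 20·log₁₀(9.5/1.8) = 91 − 14.45 = 76.55 dB(A).
Σ 10^(L/10) = 5.515e+07 → L_total = 10·log₁₀(5.515e+07) = 77.42 dB(A).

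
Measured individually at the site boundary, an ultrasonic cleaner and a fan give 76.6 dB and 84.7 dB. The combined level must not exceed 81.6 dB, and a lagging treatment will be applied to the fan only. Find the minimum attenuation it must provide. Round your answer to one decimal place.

Everything except the fan sums to 10^(76.6/10) = 4.571e+07 in linear terms, 76.60 dB.
The limit corresponds to 10^(81.6/10) = 1.445e+08; subtracting the fixed part leaves 9.884e+07 for the fan, i.e. 79.95 dB.
So the fan must be reduced from 84.7 to 79.95 dB: IL = 4.75 dB.

4.8 dB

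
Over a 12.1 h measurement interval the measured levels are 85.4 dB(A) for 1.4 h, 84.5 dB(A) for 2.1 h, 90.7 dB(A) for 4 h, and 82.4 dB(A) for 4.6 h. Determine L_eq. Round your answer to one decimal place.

87.4 dB(A)

L_eq = 10·log₁₀[(1/T)·Σ tᵢ·10^(Lᵢ/10)] with T = 12.1 h.
Σ tᵢ·10^(Lᵢ/10) = 1.4·10^(85.4/10) + 2.1·10^(84.5/10) + 4·10^(90.7/10) + 4.6·10^(82.4/10) = 6.576e+09.
L_eq = 10·log₁₀(6.576e+09/12.1) = 87.35 dB(A).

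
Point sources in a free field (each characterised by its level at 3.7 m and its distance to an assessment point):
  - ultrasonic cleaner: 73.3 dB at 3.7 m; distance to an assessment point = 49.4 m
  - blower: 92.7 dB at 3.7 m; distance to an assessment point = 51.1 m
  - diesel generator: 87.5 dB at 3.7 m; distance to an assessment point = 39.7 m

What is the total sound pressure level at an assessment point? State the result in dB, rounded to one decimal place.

Apply inverse-square spreading to bring every level to the receiver, then sum 10^(L/10).
ultrasonic cleaner: 73.3 − 20·log₁₀(49.4/3.7) = 73.3 − 22.51 = 50.79 dB.
blower: 92.7 − 20·log₁₀(51.1/3.7) = 92.7 − 22.80 = 69.90 dB.
diesel generator: 87.5 − 20·log₁₀(39.7/3.7) = 87.5 − 20.61 = 66.89 dB.
Σ 10^(L/10) = 1.477e+07 → L_total = 10·log₁₀(1.477e+07) = 71.69 dB.

71.7 dB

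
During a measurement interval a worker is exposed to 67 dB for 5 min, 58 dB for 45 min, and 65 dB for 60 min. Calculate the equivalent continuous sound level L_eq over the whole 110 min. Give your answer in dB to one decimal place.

L_eq = 10·log₁₀[(1/T)·Σ tᵢ·10^(Lᵢ/10)] with T = 110 min.
Σ tᵢ·10^(Lᵢ/10) = 5·10^(67/10) + 45·10^(58/10) + 60·10^(65/10) = 2.432e+08.
L_eq = 10·log₁₀(2.432e+08/110) = 63.45 dB.

63.4 dB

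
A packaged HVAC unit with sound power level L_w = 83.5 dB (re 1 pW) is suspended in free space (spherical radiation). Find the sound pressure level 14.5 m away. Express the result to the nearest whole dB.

49 dB

The power spreads over a sphere of area 4π·r², so L_p = L_w − 10·log₁₀(4π·r²).
4π·r² = 2642 m², 10·log₁₀ of that is 34.219 dB.
L_p = 83.5 − 34.219 = 49.28 dB.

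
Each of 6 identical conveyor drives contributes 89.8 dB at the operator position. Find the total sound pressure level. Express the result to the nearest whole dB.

98 dB

N identical incoherent sources raise the level by 10·log₁₀ N.
L_total = 89.8 + 10·log₁₀(6) = 89.8 + 7.782 = 97.58 dB.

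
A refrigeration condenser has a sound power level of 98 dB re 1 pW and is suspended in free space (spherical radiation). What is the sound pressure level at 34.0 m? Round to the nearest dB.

56 dB

Free-field spherical radiation: L_p = L_w − 10·log₁₀(4π·r²), r = 34.0 m.
4π·r² = 1.453e+04 m², 10·log₁₀ of that is 41.622 dB.
L_p = 98 − 41.622 = 56.38 dB.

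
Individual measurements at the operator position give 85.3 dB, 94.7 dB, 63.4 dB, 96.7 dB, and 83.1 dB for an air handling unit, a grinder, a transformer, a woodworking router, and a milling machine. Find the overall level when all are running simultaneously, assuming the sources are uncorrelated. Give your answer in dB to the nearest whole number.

99 dB

Incoherent sources combine by intensity addition: L_total = 10·log₁₀(Σ 10^(L_i/10)).
Σ 10^(L/10) = 10^(85.3/10) + 10^(94.7/10) + 10^(63.4/10) + 10^(96.7/10) + 10^(83.1/10) = 8.174e+09.
L_total = 10·log₁₀(8.174e+09) = 99.12 dB.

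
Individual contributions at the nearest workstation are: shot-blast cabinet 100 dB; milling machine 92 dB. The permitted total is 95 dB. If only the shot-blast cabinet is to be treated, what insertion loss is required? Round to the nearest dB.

Everything except the shot-blast cabinet sums to 10^(92/10) = 1.585e+09 in linear terms, 92.00 dB.
To meet 95 dB overall, the treated shot-blast cabinet may contribute at most 10^(95/10) − 1.585e+09 = 1.577e+09, i.e. 91.98 dB.
Required insertion loss = 100 − 91.98 = 8.02 dB.

8 dB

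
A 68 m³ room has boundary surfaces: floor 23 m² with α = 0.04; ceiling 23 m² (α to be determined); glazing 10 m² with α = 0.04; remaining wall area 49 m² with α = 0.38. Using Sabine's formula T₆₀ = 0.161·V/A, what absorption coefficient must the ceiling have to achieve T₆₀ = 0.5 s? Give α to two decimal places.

From T₆₀ = 0.161·V/A, the target T₆₀ = 0.5 s needs A = 0.161·68/0.5 = 21.90 m².
Absorption from the other surfaces = 23·0.04 + 10·0.04 + 49·0.38 = 19.94 m², so the ceiling must supply 1.96 m² over 23 m².
α = 1.96/23 = 0.085.

0.09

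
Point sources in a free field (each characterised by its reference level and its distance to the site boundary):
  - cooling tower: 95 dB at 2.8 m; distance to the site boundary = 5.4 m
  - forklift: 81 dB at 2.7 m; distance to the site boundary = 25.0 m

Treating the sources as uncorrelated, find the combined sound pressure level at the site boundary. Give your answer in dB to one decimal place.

89.3 dB

Propagate each source to the receiver with L = L_ref − 20·log₁₀(r/r_ref), then add intensities.
cooling tower: 95 − 20·log₁₀(5.4/2.8) = 95 − 5.70 = 89.30 dB.
forklift: 81 − 20·log₁₀(25.0/2.7) = 81 − 19.33 = 61.67 dB.
Σ 10^(L/10) = 8.517e+08 → L_total = 10·log₁₀(8.517e+08) = 89.30 dB.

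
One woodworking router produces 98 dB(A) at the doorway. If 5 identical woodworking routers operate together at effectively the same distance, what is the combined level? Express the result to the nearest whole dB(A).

105 dB(A)

L_total = L₁ + 10·log₁₀ N for N identical incoherent sources.
L_total = 98 + 10·log₁₀(5) = 98 + 6.990 = 104.99 dB(A).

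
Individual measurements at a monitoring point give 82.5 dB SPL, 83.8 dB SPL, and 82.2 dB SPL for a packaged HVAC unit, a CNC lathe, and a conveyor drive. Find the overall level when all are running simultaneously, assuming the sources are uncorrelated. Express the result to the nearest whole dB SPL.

Incoherent sources combine by intensity addition: L_total = 10·log₁₀(Σ 10^(L_i/10)).
Σ 10^(L/10) = 10^(82.5/10) + 10^(83.8/10) + 10^(82.2/10) = 5.837e+08.
L_total = 10·log₁₀(5.837e+08) = 87.66 dB SPL.

88 dB SPL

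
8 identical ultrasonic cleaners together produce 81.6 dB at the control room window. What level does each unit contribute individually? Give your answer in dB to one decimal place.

8 equal contributions raise the level by 10·log₁₀ 8 = 9.031 dB, so each unit alone gives 81.6 − 9.031.

72.6 dB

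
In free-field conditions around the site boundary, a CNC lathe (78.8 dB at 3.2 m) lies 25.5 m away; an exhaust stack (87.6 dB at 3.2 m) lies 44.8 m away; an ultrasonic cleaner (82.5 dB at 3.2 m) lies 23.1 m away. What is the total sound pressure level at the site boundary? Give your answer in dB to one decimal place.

68.8 dB

Propagate each source to the receiver with L = L_ref − 20·log₁₀(r/r_ref), then add intensities.
CNC lathe: 78.8 − 20·log₁₀(25.5/3.2) = 78.8 − 18.03 = 60.77 dB.
exhaust stack: 87.6 − 20·log₁₀(44.8/3.2) = 87.6 − 22.92 = 64.68 dB.
ultrasonic cleaner: 82.5 − 20·log₁₀(23.1/3.2) = 82.5 − 17.17 = 65.33 dB.
Σ 10^(L/10) = 7.543e+06 → L_total = 10·log₁₀(7.543e+06) = 68.78 dB.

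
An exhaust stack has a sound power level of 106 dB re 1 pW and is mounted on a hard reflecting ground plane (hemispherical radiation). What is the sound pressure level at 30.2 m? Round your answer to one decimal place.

68.4 dB

Free-field hemispherical radiation: L_p = L_w − 10·log₁₀(2π·r²), r = 30.2 m.
2π·r² = 5731 m², 10·log₁₀ of that is 37.582 dB.
L_p = 106 − 37.582 = 68.42 dB.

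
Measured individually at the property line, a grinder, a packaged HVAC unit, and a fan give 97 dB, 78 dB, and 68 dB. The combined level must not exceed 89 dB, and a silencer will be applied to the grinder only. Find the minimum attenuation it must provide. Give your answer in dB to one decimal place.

The untreated sources together contribute 10^(78/10) + 10^(68/10) = 6.941e+07, i.e. 78.41 dB.
To meet 89 dB overall, the treated grinder may contribute at most 10^(89/10) − 6.941e+07 = 7.249e+08, i.e. 88.60 dB.
Required insertion loss = 97 − 88.60 = 8.40 dB.

8.4 dB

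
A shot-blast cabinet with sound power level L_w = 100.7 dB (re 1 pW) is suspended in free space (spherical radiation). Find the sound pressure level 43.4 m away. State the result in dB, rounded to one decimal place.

The power spreads over a sphere of area 4π·r², so L_p = L_w − 10·log₁₀(4π·r²).
4π·r² = 2.367e+04 m², 10·log₁₀ of that is 43.742 dB.
L_p = 100.7 − 43.742 = 56.96 dB.

57.0 dB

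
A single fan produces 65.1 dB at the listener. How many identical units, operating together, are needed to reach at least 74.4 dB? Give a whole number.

9

The shortfall is 74.4 − 65.1 = 9.3 dB, and N units add 10·log₁₀ N, so need 10·log₁₀ N ≥ 9.3.
N ≥ 10^(9.3/10) = 8.511, so N = 9.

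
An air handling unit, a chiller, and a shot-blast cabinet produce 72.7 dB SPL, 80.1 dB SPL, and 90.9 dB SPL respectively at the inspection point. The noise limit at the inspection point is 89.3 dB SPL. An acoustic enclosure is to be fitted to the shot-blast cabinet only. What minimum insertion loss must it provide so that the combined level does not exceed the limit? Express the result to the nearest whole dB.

Everything except the shot-blast cabinet sums to 10^(72.7/10) + 10^(80.1/10) = 1.210e+08 in linear terms, 80.83 dB SPL.
The limit corresponds to 10^(89.3/10) = 8.511e+08; subtracting the fixed part leaves 7.302e+08 for the shot-blast cabinet, i.e. 88.63 dB SPL.
Required insertion loss = 90.9 − 88.63 = 2.27 dB.

2 dB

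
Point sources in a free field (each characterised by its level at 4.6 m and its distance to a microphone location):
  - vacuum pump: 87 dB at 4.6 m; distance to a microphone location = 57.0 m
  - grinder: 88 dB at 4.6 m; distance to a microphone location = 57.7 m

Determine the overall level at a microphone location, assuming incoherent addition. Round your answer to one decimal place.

68.6 dB

Apply inverse-square spreading to bring every level to the receiver, then sum 10^(L/10).
vacuum pump: 87 − 20·log₁₀(57.0/4.6) = 87 − 21.86 = 65.14 dB.
grinder: 88 − 20·log₁₀(57.7/4.6) = 88 − 21.97 = 66.03 dB.
Σ 10^(L/10) = 7.274e+06 → L_total = 10·log₁₀(7.274e+06) = 68.62 dB.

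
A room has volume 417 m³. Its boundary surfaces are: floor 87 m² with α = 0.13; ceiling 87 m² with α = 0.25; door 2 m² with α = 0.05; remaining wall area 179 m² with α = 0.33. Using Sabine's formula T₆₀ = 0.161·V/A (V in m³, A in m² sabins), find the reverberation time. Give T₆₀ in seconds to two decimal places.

0.73 s

Summing Sᵢαᵢ: 87·0.13 + 87·0.25 + 2·0.05 + 179·0.33 = 92.23 m².
T₆₀ = 0.161 × 417 / 92.23 = 0.728 s.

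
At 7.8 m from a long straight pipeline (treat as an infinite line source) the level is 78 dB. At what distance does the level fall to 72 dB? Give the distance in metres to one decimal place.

31.1 m

For a line source L₁ − L₂ = 10·log₁₀(r₂/r₁), so r₂ = r₁·10^((L₁−L₂)/10).
r₂ = 7.8·10^((78−72)/10) = 7.8·10^(6.0/10) = 31.05 m.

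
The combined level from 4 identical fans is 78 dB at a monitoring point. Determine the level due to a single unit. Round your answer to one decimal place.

72.0 dB

Dividing the total intensity by 4 lowers the level by 10·log₁₀ 4 = 6.021 dB: L₁ = 78 − 6.021.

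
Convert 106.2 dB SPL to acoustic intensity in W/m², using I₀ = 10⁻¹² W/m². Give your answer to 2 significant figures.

L = 10·log₁₀(I/I₀) ⇒ I = I₀·10^(L/10) = 10⁻¹² × 10^10.62.

0.042 W/m²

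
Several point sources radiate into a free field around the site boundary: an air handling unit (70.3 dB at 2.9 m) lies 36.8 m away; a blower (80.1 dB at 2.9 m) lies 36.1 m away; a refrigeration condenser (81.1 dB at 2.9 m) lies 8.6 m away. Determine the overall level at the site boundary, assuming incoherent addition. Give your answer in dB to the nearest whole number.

Propagate each source to the receiver with L = L_ref − 20·log₁₀(r/r_ref), then add intensities.
air handling unit: 70.3 − 20·log₁₀(36.8/2.9) = 70.3 − 22.07 = 48.23 dB.
blower: 80.1 − 20·log₁₀(36.1/2.9) = 80.1 − 21.90 = 58.20 dB.
refrigeration condenser: 81.1 − 20·log₁₀(8.6/2.9) = 81.1 − 9.44 = 71.66 dB.
Σ 10^(L/10) = 1.538e+07 → L_total = 10·log₁₀(1.538e+07) = 71.87 dB.

72 dB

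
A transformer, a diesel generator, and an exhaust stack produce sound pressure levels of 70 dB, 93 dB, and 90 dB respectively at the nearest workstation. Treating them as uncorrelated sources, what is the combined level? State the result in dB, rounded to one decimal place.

94.8 dB

Incoherent sources combine by intensity addition: L_total = 10·log₁₀(Σ 10^(L_i/10)).
Σ 10^(L/10) = 10^(70/10) + 10^(93/10) + 10^(90/10) = 3.005e+09.
L_total = 10·log₁₀(3.005e+09) = 94.78 dB.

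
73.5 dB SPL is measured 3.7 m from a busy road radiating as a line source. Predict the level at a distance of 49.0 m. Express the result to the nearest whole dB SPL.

Cylindrical spreading from a line source gives a 10·log₁₀(r₂/r₁) drop.
L₂ = 73.5 − 10·log₁₀(49.0/3.7) = 73.5 − 11.220 = 62.28 dB SPL.

62 dB SPL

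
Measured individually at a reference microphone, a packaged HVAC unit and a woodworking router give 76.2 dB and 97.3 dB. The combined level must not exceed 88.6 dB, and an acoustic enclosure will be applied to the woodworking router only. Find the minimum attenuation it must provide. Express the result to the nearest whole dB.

The untreated sources together contribute 10^(76.2/10) = 4.169e+07, i.e. 76.20 dB.
To meet 88.6 dB overall, the treated woodworking router may contribute at most 10^(88.6/10) − 4.169e+07 = 6.827e+08, i.e. 88.34 dB.
Required insertion loss = 97.3 − 88.34 = 8.96 dB.

9 dB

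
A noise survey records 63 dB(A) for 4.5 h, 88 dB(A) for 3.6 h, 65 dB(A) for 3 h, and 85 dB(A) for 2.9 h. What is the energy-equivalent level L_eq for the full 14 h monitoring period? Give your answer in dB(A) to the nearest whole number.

The energy average is taken in the linear domain: L_eq = 10·log₁₀[(Σ tᵢ·10^(Lᵢ/10))/T], T = 14 h.
Σ tᵢ·10^(Lᵢ/10) = 4.5·10^(63/10) + 3.6·10^(88/10) + 3·10^(65/10) + 2.9·10^(85/10) = 3.207e+09.
L_eq = 10·log₁₀(3.207e+09/14) = 83.60 dB(A).

84 dB(A)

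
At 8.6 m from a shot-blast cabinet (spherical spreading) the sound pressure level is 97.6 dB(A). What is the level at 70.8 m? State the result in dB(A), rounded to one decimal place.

Point-source attenuation: ΔL = 20·log₁₀(r₂/r₁) = 20·log₁₀(70.8/8.6) = 18.311 dB.
L₂ = 97.6 − 20·log₁₀(70.8/8.6) = 97.6 − 18.311 = 79.29 dB(A).

79.3 dB(A)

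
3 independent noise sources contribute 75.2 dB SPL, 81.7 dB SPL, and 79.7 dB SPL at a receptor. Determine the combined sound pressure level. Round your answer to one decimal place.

Incoherent sources combine by intensity addition: L_total = 10·log₁₀(Σ 10^(L_i/10)).
Σ 10^(L/10) = 10^(75.2/10) + 10^(81.7/10) + 10^(79.7/10) = 2.743e+08.
L_total = 10·log₁₀(2.743e+08) = 84.38 dB SPL.

84.4 dB SPL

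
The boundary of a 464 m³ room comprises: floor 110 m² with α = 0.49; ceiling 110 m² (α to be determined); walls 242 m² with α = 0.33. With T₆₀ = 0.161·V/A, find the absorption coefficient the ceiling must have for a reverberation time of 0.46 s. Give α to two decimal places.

Required total absorption A = 0.161·464/0.46 = 162.40 m².
Absorption from the other surfaces = 110·0.49 + 242·0.33 = 133.76 m², so the ceiling must supply 28.64 m² over 110 m².
α = 28.64/110 = 0.260.

0.26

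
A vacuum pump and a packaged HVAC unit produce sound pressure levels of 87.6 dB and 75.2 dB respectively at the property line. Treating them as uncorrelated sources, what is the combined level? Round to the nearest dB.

88 dB

Incoherent sources combine by intensity addition: L_total = 10·log₁₀(Σ 10^(L_i/10)).
Σ 10^(L/10) = 10^(87.6/10) + 10^(75.2/10) = 6.086e+08.
L_total = 10·log₁₀(6.086e+08) = 87.84 dB.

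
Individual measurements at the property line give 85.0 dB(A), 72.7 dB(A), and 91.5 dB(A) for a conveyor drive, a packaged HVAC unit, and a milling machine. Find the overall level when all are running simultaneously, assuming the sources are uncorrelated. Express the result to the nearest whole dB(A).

For uncorrelated sources the intensities add, so convert each level to linear form, sum, and take 10·log₁₀ of the total.
Σ 10^(L/10) = 10^(85.0/10) + 10^(72.7/10) + 10^(91.5/10) = 1.747e+09.
L_total = 10·log₁₀(1.747e+09) = 92.42 dB(A).

92 dB(A)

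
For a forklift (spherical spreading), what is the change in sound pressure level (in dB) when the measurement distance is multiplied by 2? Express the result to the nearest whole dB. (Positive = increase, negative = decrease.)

With spherical spreading the level changes by −20·log₁₀(r₂/r₁).
ΔL = −20·log₁₀(2) = -6.02 dB.

-6 dB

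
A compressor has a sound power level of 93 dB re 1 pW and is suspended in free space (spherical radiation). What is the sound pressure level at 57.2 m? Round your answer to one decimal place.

46.9 dB

Free-field spherical radiation: L_p = L_w − 10·log₁₀(4π·r²), r = 57.2 m.
4π·r² = 4.112e+04 m², 10·log₁₀ of that is 46.140 dB.
L_p = 93 − 46.140 = 46.86 dB.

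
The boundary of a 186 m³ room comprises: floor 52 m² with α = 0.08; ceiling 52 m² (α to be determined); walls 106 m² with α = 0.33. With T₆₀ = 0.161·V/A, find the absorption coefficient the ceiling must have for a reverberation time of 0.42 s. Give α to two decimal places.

0.62

From T₆₀ = 0.161·V/A, the target T₆₀ = 0.42 s needs A = 0.161·186/0.42 = 71.30 m².
Absorption from the other surfaces = 52·0.08 + 106·0.33 = 39.14 m², so the ceiling must supply 32.16 m² over 52 m².
α = 32.16/52 = 0.618.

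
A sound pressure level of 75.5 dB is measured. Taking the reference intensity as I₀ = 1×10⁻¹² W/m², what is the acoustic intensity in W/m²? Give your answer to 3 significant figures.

I = I₀·10^(L/10) = 10⁻¹² × 10^(75.5/10) = 10^(-4.450).

3.55e-05 W/m²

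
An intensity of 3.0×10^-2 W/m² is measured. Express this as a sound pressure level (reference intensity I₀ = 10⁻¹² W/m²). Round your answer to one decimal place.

104.8 dB

Dividing by I₀ shifts the exponent by 12: I/I₀ = 3.0×10^10.
L = 10·(0.4771 + 10) = 104.77 dB.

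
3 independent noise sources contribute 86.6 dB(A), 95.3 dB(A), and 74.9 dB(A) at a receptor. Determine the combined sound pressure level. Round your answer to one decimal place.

Incoherent sources combine by intensity addition: L_total = 10·log₁₀(Σ 10^(L_i/10)).
Σ 10^(L/10) = 10^(86.6/10) + 10^(95.3/10) + 10^(74.9/10) = 3.876e+09.
L_total = 10·log₁₀(3.876e+09) = 95.88 dB(A).

95.9 dB(A)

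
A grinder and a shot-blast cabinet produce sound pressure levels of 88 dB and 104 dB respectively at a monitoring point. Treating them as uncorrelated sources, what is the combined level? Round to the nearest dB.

Incoherent sources combine by intensity addition: L_total = 10·log₁₀(Σ 10^(L_i/10)).
Σ 10^(L/10) = 10^(88/10) + 10^(104/10) = 2.575e+10.
L_total = 10·log₁₀(2.575e+10) = 104.11 dB.

104 dB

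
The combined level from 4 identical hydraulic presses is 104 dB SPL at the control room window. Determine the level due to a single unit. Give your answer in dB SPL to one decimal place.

98.0 dB SPL

Dividing the total intensity by 4 lowers the level by 10·log₁₀ 4 = 6.021 dB: L₁ = 104 − 6.021.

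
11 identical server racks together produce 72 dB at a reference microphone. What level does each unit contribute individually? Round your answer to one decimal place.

61.6 dB

For N identical incoherent sources L_total = L₁ + 10·log₁₀ N, so L₁ = 72 − 10·log₁₀(11) = 72 − 10.414.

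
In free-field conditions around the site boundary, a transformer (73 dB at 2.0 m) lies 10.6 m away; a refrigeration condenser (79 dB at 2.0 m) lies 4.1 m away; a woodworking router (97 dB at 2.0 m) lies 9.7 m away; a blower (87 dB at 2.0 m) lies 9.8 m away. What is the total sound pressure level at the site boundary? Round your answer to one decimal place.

84.0 dB

First find each source's level at the receiver (point-source: −20·log₁₀(r/r_ref)), then combine on an intensity basis.
transformer: 73 − 20·log₁₀(10.6/2.0) = 73 − 14.49 = 58.51 dB.
refrigeration condenser: 79 − 20·log₁₀(4.1/2.0) = 79 − 6.24 = 72.76 dB.
woodworking router: 97 − 20·log₁₀(9.7/2.0) = 97 − 13.71 = 83.29 dB.
blower: 87 − 20·log₁₀(9.8/2.0) = 87 − 13.80 = 73.20 dB.
Σ 10^(L/10) = 2.536e+08 → L_total = 10·log₁₀(2.536e+08) = 84.04 dB.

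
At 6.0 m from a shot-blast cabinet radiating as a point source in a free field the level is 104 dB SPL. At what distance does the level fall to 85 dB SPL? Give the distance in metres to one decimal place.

53.5 m

The 19.0 dB drop corresponds to a distance ratio of 10^(19.0/20) for a point source.
r₂ = 6.0·10^((104−85)/20) = 6.0·10^(19.0/20) = 53.48 m.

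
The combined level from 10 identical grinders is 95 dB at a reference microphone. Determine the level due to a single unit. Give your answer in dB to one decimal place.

85.0 dB

10 equal contributions raise the level by 10·log₁₀ 10 = 10.000 dB, so each unit alone gives 95 − 10.000.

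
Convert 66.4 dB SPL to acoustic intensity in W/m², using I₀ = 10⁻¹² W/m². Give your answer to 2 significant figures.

L = 10·log₁₀(I/I₀) ⇒ I = I₀·10^(L/10) = 10⁻¹² × 10^6.64.

4.4e-06 W/m²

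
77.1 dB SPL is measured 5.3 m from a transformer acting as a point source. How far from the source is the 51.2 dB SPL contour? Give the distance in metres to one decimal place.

Point-source spreading drops the level by 20·log₁₀(r₂/r₁); inverting, r₂/r₁ = 10^(ΔL/20).
r₂ = 5.3·10^((77.1−51.2)/20) = 5.3·10^(25.9/20) = 104.54 m.

104.5 m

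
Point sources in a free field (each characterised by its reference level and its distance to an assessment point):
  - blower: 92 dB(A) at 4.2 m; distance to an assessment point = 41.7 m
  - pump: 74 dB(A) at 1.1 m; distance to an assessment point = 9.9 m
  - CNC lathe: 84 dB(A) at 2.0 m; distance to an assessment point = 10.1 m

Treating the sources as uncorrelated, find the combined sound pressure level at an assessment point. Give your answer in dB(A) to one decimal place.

First find each source's level at the receiver (point-source: −20·log₁₀(r/r_ref)), then combine on an intensity basis.
blower: 92 − 20·log₁₀(41.7/4.2) = 92 − 19.94 = 72.06 dB(A).
pump: 74 − 20·log₁₀(9.9/1.1) = 74 − 19.08 = 54.92 dB(A).
CNC lathe: 84 − 20·log₁₀(10.1/2.0) = 84 − 14.07 = 69.93 dB(A).
Σ 10^(L/10) = 2.624e+07 → L_total = 10·log₁₀(2.624e+07) = 74.19 dB(A).

74.2 dB(A)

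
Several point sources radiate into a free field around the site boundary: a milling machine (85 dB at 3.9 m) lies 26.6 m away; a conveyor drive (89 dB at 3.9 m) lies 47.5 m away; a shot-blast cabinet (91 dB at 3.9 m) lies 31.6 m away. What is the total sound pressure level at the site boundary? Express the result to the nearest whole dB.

75 dB

Propagate each source to the receiver with L = L_ref − 20·log₁₀(r/r_ref), then add intensities.
milling machine: 85 − 20·log₁₀(26.6/3.9) = 85 − 16.68 = 68.32 dB.
conveyor drive: 89 − 20·log₁₀(47.5/3.9) = 89 − 21.71 = 67.29 dB.
shot-blast cabinet: 91 − 20·log₁₀(31.6/3.9) = 91 − 18.17 = 72.83 dB.
Σ 10^(L/10) = 3.133e+07 → L_total = 10·log₁₀(3.133e+07) = 74.96 dB.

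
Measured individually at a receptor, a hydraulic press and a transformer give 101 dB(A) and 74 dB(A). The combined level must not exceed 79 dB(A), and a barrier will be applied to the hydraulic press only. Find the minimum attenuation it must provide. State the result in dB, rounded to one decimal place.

The untreated sources together contribute 10^(74/10) = 2.512e+07, i.e. 74.00 dB(A).
To meet 79 dB(A) overall, the treated hydraulic press may contribute at most 10^(79/10) − 2.512e+07 = 5.431e+07, i.e. 77.35 dB(A).
Required insertion loss = 101 − 77.35 = 23.65 dB.

23.7 dB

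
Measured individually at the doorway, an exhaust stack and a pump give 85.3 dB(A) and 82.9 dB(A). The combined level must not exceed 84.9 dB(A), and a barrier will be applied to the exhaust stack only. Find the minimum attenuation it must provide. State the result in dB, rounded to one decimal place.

The untreated sources together contribute 10^(82.9/10) = 1.950e+08, i.e. 82.90 dB(A).
To meet 84.9 dB(A) overall, the treated exhaust stack may contribute at most 10^(84.9/10) − 1.950e+08 = 1.140e+08, i.e. 80.57 dB(A).
So the exhaust stack must be reduced from 85.3 to 80.57 dB(A): IL = 4.73 dB.

4.7 dB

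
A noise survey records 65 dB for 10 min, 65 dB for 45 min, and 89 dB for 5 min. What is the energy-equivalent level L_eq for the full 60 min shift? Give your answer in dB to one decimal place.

78.4 dB

The energy average is taken in the linear domain: L_eq = 10·log₁₀[(Σ tᵢ·10^(Lᵢ/10))/T], T = 60 min.
Σ tᵢ·10^(Lᵢ/10) = 10·10^(65/10) + 45·10^(65/10) + 5·10^(89/10) = 4.146e+09.
L_eq = 10·log₁₀(4.146e+09/60) = 78.39 dB.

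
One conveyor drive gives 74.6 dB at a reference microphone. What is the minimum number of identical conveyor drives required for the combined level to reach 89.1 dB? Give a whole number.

Need L₁ + 10·log₁₀ N ≥ 89.1, i.e. log₁₀ N ≥ 1.45.
N ≥ 10^(14.5/10) = 28.184, so N = 29.

29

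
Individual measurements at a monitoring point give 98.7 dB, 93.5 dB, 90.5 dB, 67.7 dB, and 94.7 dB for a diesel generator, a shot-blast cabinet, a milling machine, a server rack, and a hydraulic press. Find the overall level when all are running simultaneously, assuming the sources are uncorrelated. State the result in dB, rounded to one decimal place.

For uncorrelated sources the intensities add, so convert each level to linear form, sum, and take 10·log₁₀ of the total.
Σ 10^(L/10) = 10^(98.7/10) + 10^(93.5/10) + 10^(90.5/10) + 10^(67.7/10) + 10^(94.7/10) = 1.373e+10.
L_total = 10·log₁₀(1.373e+10) = 101.38 dB.

101.4 dB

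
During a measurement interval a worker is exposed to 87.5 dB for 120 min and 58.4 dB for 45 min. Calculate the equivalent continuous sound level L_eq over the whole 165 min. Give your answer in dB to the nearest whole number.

86 dB

Weight each interval's intensity by its duration and average over T = 165 min:
Σ tᵢ·10^(Lᵢ/10) = 120·10^(87.5/10) + 45·10^(58.4/10) = 6.751e+10.
L_eq = 10·log₁₀(6.751e+10/165) = 86.12 dB.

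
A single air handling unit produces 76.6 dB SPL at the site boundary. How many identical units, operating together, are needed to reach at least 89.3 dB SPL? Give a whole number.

N identical sources give L₁ + 10·log₁₀ N, so require 10·log₁₀ N ≥ 89.3 − 76.6 = 12.7 dB.
N ≥ 10^(12.7/10) = 18.621, so N = 19.

19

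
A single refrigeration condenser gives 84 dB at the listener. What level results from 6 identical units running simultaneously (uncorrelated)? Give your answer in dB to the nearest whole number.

92 dB

N identical incoherent sources raise the level by 10·log₁₀ N.
L_total = 84 + 10·log₁₀(6) = 84 + 7.782 = 91.78 dB.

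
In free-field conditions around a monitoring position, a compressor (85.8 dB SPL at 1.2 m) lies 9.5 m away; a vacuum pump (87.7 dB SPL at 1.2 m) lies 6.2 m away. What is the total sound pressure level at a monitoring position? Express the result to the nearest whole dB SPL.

First find each source's level at the receiver (point-source: −20·log₁₀(r/r_ref)), then combine on an intensity basis.
compressor: 85.8 − 20·log₁₀(9.5/1.2) = 85.8 − 17.97 = 67.83 dB SPL.
vacuum pump: 87.7 − 20·log₁₀(6.2/1.2) = 87.7 − 14.26 = 73.44 dB SPL.
Σ 10^(L/10) = 2.812e+07 → L_total = 10·log₁₀(2.812e+07) = 74.49 dB SPL.

74 dB SPL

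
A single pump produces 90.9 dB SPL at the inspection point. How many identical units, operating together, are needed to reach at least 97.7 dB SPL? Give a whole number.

5

Need L₁ + 10·log₁₀ N ≥ 97.7, i.e. log₁₀ N ≥ 0.68.
N ≥ 10^(6.8/10) = 4.786, so N = 5.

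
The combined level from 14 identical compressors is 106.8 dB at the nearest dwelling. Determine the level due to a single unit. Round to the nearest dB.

95 dB

Dividing the total intensity by 14 lowers the level by 10·log₁₀ 14 = 11.461 dB: L₁ = 106.8 − 11.461.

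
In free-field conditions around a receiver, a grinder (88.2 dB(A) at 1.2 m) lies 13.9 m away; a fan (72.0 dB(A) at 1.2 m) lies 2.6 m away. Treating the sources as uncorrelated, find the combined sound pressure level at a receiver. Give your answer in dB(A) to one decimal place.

Apply inverse-square spreading to bring every level to the receiver, then sum 10^(L/10).
grinder: 88.2 − 20·log₁₀(13.9/1.2) = 88.2 − 21.28 = 66.92 dB(A).
fan: 72.0 − 20·log₁₀(2.6/1.2) = 72.0 − 6.72 = 65.28 dB(A).
Σ 10^(L/10) = 8.300e+06 → L_total = 10·log₁₀(8.300e+06) = 69.19 dB(A).

69.2 dB(A)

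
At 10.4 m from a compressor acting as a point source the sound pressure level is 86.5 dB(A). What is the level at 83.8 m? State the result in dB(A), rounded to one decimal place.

Point-source attenuation: ΔL = 20·log₁₀(r₂/r₁) = 20·log₁₀(83.8/10.4) = 18.124 dB.
L₂ = 86.5 − 20·log₁₀(83.8/10.4) = 86.5 − 18.124 = 68.38 dB(A).

68.4 dB(A)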